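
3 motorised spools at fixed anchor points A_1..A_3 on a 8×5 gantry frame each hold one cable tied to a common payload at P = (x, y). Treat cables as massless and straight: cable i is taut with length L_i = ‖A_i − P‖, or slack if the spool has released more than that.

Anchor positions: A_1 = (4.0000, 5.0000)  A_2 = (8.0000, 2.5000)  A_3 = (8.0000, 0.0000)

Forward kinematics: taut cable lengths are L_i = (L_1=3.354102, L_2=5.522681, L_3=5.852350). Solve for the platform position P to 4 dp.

each cable: (A_i−P)·(A_i−P) = L_i²; let q_i = ‖A_i‖²−L_i²
q_1 = 16.0000+25.0000−11.2500 = 29.7500
row 1: -8.0000x + 5.0000y = -10.0000  (q_2=39.7500)
row 2: -8.0000x + 10.0000y = 0.0000  (q_3=29.7500)
Cramer on rows 1–2 → x = 2.5000, y = 2.0000

(2.5000, 2.0000)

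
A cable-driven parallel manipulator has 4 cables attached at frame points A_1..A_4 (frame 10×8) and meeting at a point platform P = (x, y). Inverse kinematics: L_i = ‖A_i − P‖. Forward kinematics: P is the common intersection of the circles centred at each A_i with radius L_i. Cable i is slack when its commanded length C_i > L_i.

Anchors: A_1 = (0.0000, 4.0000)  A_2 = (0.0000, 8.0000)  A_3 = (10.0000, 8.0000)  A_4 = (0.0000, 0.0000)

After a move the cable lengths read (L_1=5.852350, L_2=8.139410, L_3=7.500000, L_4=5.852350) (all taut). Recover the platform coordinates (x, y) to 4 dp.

(5.5000, 2.0000)

expand ‖A_i−P‖²=L_i² and subtract eq 1 (q_i ≔ ‖A_i‖²−L_i²)
q_1 = 0.0000+16.0000−34.2500 = -18.2500
eq1−eq2 → [0.0000  -8.0000]·P = -16.0000
eq1−eq3 → [-20.0000  -8.0000]·P = -126.0000
eq1−eq4 → [0.0000  8.0000]·P = 16.0000
2×2 solve → P = (5.5000, 2.0000)
check cable 4: ‖A_4−P‖² = 34.2500 ≈ L_4² = 34.2500 ✓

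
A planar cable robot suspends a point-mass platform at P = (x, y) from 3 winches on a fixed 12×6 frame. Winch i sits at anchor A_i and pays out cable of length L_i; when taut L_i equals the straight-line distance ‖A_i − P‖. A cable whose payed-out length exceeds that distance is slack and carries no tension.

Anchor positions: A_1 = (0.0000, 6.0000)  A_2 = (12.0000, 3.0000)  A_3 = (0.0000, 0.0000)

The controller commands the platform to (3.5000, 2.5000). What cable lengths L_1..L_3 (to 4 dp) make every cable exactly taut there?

(4.9497, 8.5147, 4.3012)

cable 1: Δx=-3.5000, Δy=3.5000; L_1 = √(Δx²+Δy²) = 4.9497
cable 2: Δx=8.5000, Δy=0.5000; L_2 = √(Δx²+Δy²) = 8.5147
cable 3: Δx=-3.5000, Δy=-2.5000; L_3 = √(Δx²+Δy²) = 4.3012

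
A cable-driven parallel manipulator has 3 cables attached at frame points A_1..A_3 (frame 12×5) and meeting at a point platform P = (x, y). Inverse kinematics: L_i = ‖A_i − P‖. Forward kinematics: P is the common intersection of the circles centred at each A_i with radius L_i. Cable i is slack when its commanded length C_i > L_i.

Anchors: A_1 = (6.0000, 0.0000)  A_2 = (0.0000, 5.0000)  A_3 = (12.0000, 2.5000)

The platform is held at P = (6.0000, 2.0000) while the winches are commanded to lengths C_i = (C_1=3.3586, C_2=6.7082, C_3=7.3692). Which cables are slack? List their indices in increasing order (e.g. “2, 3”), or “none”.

i=1: geometric 2.0000 vs commanded 3.3586 ⇒ slack
i=2: geometric 6.7082 vs commanded 6.7082 ⇒ taut
i=3: geometric 6.0208 vs commanded 7.3692 ⇒ slack

1, 3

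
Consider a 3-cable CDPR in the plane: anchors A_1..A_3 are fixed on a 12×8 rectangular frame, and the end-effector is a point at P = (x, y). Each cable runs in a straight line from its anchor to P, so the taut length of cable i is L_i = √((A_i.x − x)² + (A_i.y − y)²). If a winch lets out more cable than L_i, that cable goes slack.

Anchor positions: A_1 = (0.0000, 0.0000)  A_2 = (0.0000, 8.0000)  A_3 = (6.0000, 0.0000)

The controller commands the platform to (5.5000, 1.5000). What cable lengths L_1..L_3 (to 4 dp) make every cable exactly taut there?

(5.7009, 8.5147, 1.5811)

L_1 = √((0.0000−5.5000)² + (0.0000−1.5000)²) = 5.7009
L_2 = √((0.0000−5.5000)² + (8.0000−1.5000)²) = 8.5147
L_3 = √((6.0000−5.5000)² + (0.0000−1.5000)²) = 1.5811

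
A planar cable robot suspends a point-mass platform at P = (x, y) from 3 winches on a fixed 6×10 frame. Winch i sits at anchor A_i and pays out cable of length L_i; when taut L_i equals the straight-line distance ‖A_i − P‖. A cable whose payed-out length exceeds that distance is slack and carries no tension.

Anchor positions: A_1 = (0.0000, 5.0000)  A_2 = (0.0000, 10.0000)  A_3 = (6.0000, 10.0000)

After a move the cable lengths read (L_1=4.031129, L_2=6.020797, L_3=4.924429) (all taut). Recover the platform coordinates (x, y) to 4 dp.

expand ‖A_i−P‖²=L_i² and subtract eq 1 (k_i ≔ ‖A_i‖²−L_i²)
k_1 = 0.0000+25.0000−16.2500 = 8.7500
eq1−eq2 → [0.0000  -10.0000]·P = -55.0000
eq1−eq3 → [-12.0000  -10.0000]·P = -103.0000
2×2 solve → P = (4.0000, 5.5000)

(4.0000, 5.5000)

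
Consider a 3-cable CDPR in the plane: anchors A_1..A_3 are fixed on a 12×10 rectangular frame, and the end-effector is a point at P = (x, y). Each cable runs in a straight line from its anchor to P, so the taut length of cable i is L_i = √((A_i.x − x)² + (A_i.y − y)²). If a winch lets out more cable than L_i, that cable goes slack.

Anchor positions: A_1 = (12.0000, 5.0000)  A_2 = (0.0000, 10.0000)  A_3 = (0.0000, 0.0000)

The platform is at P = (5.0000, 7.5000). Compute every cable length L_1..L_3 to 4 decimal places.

cable 1: Δx=7.0000, Δy=-2.5000; L_1 = √(Δx²+Δy²) = 7.4330
cable 2: Δx=-5.0000, Δy=2.5000; L_2 = √(Δx²+Δy²) = 5.5902
cable 3: Δx=-5.0000, Δy=-7.5000; L_3 = √(Δx²+Δy²) = 9.0139

(7.4330, 5.5902, 9.0139)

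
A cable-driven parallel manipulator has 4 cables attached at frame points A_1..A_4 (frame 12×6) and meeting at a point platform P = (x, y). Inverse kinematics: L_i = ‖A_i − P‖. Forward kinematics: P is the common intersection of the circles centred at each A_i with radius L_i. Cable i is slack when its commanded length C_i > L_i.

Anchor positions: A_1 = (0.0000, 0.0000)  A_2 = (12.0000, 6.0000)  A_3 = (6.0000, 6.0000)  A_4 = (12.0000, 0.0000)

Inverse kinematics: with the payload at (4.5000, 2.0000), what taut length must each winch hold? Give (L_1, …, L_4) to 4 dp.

L_1 = √((0.0000−4.5000)² + (0.0000−2.0000)²) = 4.9244
L_2 = √((12.0000−4.5000)² + (6.0000−2.0000)²) = 8.5000
L_3 = √((6.0000−4.5000)² + (6.0000−2.0000)²) = 4.2720
L_4 = √((12.0000−4.5000)² + (0.0000−2.0000)²) = 7.7621

(4.9244, 8.5000, 4.2720, 7.7621)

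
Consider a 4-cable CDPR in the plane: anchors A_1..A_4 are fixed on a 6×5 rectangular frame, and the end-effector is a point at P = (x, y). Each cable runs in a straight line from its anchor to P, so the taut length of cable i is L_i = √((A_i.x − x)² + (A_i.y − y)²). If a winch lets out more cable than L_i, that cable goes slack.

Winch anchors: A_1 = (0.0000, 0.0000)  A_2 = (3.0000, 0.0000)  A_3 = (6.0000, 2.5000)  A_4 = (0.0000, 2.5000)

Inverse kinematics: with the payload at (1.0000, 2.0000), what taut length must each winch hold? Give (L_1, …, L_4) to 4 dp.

L_1: Δ = A_1−P = (-1.0000, -2.0000) → ‖Δ‖ = √5.0000 = 2.2361
L_2: Δ = A_2−P = (2.0000, -2.0000) → ‖Δ‖ = √8.0000 = 2.8284
L_3: Δ = A_3−P = (5.0000, 0.5000) → ‖Δ‖ = √25.2500 = 5.0249
L_4: Δ = A_4−P = (-1.0000, 0.5000) → ‖Δ‖ = √1.2500 = 1.1180

(2.2361, 2.8284, 5.0249, 1.1180)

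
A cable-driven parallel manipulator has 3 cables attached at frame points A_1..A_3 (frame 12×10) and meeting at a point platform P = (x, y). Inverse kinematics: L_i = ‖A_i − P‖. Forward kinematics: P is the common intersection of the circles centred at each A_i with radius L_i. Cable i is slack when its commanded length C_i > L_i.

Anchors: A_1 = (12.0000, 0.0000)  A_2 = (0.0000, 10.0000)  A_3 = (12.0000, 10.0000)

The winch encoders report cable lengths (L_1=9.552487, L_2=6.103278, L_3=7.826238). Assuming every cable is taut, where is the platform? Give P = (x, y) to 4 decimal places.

circle eqns → linear via eq_j − eq_1; set c_j = A_j·A_j − L_j²
c_1 = 144.0000+0.0000−91.2500 = 52.7500
24.0000·x − 20.0000·y = c_1−c_2 = -10.0000
0.0000·x − 20.0000·y = c_1−c_3 = -130.0000
solve first two rows → x=5.0000, y=6.5000

(5.0000, 6.5000)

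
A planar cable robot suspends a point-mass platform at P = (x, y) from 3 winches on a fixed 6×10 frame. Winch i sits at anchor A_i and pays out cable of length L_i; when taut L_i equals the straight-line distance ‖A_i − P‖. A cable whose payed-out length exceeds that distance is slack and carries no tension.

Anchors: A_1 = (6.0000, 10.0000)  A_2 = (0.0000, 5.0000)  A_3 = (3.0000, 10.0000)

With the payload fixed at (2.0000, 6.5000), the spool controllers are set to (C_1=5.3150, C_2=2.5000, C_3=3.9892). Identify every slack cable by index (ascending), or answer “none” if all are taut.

i=1: geometric 5.3151 vs commanded 5.3150 ⇒ taut
i=2: geometric 2.5000 vs commanded 2.5000 ⇒ taut
i=3: geometric 3.6401 vs commanded 3.9892 ⇒ slack

3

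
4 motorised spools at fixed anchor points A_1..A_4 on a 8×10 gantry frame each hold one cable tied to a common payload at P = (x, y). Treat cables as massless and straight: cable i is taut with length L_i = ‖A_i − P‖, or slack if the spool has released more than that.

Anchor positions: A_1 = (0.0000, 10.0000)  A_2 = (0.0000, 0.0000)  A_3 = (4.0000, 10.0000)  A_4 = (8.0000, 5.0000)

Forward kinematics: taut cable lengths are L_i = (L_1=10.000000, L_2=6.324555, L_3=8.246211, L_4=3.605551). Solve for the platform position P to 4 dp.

expand ‖A_i−P‖²=L_i² and subtract eq 1 (c_i ≔ ‖A_i‖²−L_i²)
c_1 = 0.0000+100.0000−100.0000 = 0.0000
eq1−eq2 → [0.0000  20.0000]·P = 40.0000
eq1−eq3 → [-8.0000  0.0000]·P = -48.0000
eq1−eq4 → [-16.0000  10.0000]·P = -76.0000
2×2 solve → P = (6.0000, 2.0000)
check cable 4: ‖A_4−P‖² = 13.0000 ≈ L_4² = 13.0000 ✓

(6.0000, 2.0000)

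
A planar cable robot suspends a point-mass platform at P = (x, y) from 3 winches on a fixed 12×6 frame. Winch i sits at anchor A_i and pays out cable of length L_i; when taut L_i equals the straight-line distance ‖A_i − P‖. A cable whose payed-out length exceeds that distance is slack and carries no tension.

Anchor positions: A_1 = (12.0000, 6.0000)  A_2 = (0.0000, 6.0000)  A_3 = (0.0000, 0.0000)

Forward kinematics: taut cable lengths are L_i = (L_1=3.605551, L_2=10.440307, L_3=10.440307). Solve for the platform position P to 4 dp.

circle eqns → linear via eq_j − eq_1; set c_j = A_j·A_j − L_j²
c_1 = 144.0000+36.0000−13.0000 = 167.0000
24.0000·x + 0.0000·y = c_1−c_2 = 240.0000
24.0000·x + 12.0000·y = c_1−c_3 = 276.0000
solve first two rows → x=10.0000, y=3.0000

(10.0000, 3.0000)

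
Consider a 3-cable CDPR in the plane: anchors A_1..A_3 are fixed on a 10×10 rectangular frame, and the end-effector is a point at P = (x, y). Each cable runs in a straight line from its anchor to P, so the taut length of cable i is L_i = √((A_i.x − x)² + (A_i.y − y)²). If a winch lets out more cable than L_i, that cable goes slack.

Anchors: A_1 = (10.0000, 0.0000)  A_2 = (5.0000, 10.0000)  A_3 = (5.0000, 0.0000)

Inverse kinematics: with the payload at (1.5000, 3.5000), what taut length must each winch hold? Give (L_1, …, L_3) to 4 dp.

cable 1: Δx=8.5000, Δy=-3.5000; L_1 = √(Δx²+Δy²) = 9.1924
cable 2: Δx=3.5000, Δy=6.5000; L_2 = √(Δx²+Δy²) = 7.3824
cable 3: Δx=3.5000, Δy=-3.5000; L_3 = √(Δx²+Δy²) = 4.9497

(9.1924, 7.3824, 4.9497)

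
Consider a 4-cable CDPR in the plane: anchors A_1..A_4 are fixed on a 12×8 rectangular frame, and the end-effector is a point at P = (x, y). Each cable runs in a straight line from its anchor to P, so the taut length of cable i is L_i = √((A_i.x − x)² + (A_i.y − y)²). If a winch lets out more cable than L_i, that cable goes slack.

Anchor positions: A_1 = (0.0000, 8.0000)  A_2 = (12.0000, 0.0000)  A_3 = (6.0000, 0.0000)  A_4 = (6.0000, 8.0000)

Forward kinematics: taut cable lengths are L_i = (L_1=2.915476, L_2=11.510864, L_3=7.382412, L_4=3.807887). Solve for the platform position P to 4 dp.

each cable: (A_i−P)·(A_i−P) = L_i²; let q_i = ‖A_i‖²−L_i²
q_1 = 0.0000+64.0000−8.5000 = 55.5000
row 1: -24.0000x + 16.0000y = 44.0000  (q_2=11.5000)
row 2: -12.0000x + 16.0000y = 74.0000  (q_3=-18.5000)
row 3: -12.0000x + 0.0000y = -30.0000  (q_4=85.5000)
Cramer on rows 1–2 → x = 2.5000, y = 6.5000
check cable 4: ‖A_4−P‖² = 14.5000 ≈ L_4² = 14.5000 ✓

(2.5000, 6.5000)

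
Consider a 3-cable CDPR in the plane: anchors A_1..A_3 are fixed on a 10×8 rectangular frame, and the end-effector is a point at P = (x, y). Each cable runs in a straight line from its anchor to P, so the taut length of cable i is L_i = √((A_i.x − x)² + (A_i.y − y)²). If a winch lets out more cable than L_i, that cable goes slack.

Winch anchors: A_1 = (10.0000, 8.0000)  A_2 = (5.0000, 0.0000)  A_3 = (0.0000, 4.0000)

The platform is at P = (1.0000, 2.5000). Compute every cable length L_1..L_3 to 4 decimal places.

(10.5475, 4.7170, 1.8028)

L_1: Δ = A_1−P = (9.0000, 5.5000) → ‖Δ‖ = √111.2500 = 10.5475
L_2: Δ = A_2−P = (4.0000, -2.5000) → ‖Δ‖ = √22.2500 = 4.7170
L_3: Δ = A_3−P = (-1.0000, 1.5000) → ‖Δ‖ = √3.2500 = 1.8028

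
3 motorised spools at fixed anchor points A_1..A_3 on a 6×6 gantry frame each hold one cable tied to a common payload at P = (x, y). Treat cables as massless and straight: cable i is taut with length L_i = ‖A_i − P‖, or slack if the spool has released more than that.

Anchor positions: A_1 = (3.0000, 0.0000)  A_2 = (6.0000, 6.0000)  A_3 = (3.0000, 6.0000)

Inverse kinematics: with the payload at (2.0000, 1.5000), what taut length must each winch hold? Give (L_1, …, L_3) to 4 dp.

(1.8028, 6.0208, 4.6098)

L_1 = √((3.0000−2.0000)² + (0.0000−1.5000)²) = 1.8028
L_2 = √((6.0000−2.0000)² + (6.0000−1.5000)²) = 6.0208
L_3 = √((3.0000−2.0000)² + (6.0000−1.5000)²) = 4.6098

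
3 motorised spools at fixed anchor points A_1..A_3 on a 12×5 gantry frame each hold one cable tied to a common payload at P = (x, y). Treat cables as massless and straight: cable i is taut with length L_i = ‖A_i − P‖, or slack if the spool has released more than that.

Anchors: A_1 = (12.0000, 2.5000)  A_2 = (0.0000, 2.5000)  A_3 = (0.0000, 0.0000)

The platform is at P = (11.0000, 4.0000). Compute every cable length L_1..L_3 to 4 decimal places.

(1.8028, 11.1018, 11.7047)

L_1: Δ = A_1−P = (1.0000, -1.5000) → ‖Δ‖ = √3.2500 = 1.8028
L_2: Δ = A_2−P = (-11.0000, -1.5000) → ‖Δ‖ = √123.2500 = 11.1018
L_3: Δ = A_3−P = (-11.0000, -4.0000) → ‖Δ‖ = √137.0000 = 11.7047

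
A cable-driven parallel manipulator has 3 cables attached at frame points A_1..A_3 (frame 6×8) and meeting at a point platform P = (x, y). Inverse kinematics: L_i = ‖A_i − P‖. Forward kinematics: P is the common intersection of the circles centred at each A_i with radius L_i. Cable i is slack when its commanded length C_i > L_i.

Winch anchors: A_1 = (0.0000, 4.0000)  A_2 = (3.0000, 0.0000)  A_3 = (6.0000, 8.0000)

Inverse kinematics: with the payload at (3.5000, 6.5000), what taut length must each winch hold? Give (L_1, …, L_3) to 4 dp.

(4.3012, 6.5192, 2.9155)

cable 1: Δx=-3.5000, Δy=-2.5000; L_1 = √(Δx²+Δy²) = 4.3012
cable 2: Δx=-0.5000, Δy=-6.5000; L_2 = √(Δx²+Δy²) = 6.5192
cable 3: Δx=2.5000, Δy=1.5000; L_3 = √(Δx²+Δy²) = 2.9155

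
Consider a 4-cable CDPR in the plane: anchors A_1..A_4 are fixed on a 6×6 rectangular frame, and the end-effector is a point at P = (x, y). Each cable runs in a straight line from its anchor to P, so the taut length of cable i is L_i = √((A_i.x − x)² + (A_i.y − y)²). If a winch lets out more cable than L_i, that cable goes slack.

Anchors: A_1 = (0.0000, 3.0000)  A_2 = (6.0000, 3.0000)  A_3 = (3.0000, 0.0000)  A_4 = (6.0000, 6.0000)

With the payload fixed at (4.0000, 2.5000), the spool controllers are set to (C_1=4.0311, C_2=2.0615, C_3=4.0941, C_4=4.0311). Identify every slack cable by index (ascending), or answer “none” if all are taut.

3

cable 1: √((-4.0000)²+(0.5000)²)=4.0311, C_1=4.0311: taut
cable 2: √((2.0000)²+(0.5000)²)=2.0616, C_2=2.0615: taut
cable 3: √((-1.0000)²+(-2.5000)²)=2.6926, C_3=4.0941: slack
cable 4: √((2.0000)²+(3.5000)²)=4.0311, C_4=4.0311: taut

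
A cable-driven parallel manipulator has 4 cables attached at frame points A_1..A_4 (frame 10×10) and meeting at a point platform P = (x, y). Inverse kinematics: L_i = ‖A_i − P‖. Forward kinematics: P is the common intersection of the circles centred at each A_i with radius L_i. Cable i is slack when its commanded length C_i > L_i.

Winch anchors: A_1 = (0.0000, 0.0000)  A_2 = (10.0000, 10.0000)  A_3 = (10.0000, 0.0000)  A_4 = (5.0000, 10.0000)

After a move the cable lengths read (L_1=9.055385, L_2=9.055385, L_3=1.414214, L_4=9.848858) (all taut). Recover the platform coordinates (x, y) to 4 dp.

expand ‖A_i−P‖²=L_i² and subtract eq 1 (k_i ≔ ‖A_i‖²−L_i²)
k_1 = 0.0000+0.0000−82.0000 = -82.0000
eq1−eq2 → [-20.0000  -20.0000]·P = -200.0000
eq1−eq3 → [-20.0000  0.0000]·P = -180.0000
eq1−eq4 → [-10.0000  -20.0000]·P = -110.0000
2×2 solve → P = (9.0000, 1.0000)
check cable 4: ‖A_4−P‖² = 97.0000 ≈ L_4² = 97.0000 ✓

(9.0000, 1.0000)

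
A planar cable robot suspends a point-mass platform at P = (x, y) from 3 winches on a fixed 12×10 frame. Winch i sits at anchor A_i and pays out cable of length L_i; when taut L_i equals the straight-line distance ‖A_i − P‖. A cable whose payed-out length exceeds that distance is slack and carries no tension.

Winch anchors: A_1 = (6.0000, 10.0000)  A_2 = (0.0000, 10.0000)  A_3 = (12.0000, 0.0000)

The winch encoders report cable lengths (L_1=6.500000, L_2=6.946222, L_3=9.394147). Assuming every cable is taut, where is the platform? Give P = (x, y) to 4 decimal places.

(3.5000, 4.0000)

each cable: (A_i−P)·(A_i−P) = L_i²; let c_i = ‖A_i‖²−L_i²
c_1 = 36.0000+100.0000−42.2500 = 93.7500
row 1: 12.0000x + 0.0000y = 42.0000  (c_2=51.7500)
row 2: -12.0000x + 20.0000y = 38.0000  (c_3=55.7500)
Cramer on rows 1–2 → x = 3.5000, y = 4.0000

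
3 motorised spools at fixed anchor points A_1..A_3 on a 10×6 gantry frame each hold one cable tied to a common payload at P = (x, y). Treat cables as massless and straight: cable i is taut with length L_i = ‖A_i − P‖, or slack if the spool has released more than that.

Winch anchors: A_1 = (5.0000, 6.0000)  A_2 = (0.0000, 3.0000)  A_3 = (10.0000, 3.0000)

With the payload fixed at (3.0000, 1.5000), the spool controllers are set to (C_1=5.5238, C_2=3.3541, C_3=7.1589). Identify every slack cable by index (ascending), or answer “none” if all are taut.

1

cable 1: √((2.0000)²+(4.5000)²)=4.9244, C_1=5.5238: slack
cable 2: √((-3.0000)²+(1.5000)²)=3.3541, C_2=3.3541: taut
cable 3: √((7.0000)²+(1.5000)²)=7.1589, C_3=7.1589: taut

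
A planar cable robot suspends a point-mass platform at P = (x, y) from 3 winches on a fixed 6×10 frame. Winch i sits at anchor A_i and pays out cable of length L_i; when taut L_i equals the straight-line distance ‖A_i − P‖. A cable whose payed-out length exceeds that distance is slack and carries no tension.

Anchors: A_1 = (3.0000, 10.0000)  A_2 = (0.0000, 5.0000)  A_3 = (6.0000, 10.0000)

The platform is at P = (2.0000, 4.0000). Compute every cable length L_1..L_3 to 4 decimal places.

(6.0828, 2.2361, 7.2111)

cable 1: Δx=1.0000, Δy=6.0000; L_1 = √(Δx²+Δy²) = 6.0828
cable 2: Δx=-2.0000, Δy=1.0000; L_2 = √(Δx²+Δy²) = 2.2361
cable 3: Δx=4.0000, Δy=6.0000; L_3 = √(Δx²+Δy²) = 7.2111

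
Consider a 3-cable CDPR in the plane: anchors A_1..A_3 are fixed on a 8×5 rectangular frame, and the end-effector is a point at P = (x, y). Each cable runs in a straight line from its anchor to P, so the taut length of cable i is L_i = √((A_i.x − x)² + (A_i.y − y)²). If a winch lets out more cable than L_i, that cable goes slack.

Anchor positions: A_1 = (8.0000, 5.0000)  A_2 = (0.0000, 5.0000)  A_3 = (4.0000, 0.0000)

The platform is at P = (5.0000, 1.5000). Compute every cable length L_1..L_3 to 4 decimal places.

(4.6098, 6.1033, 1.8028)

L_1 = √((8.0000−5.0000)² + (5.0000−1.5000)²) = 4.6098
L_2 = √((0.0000−5.0000)² + (5.0000−1.5000)²) = 6.1033
L_3 = √((4.0000−5.0000)² + (0.0000−1.5000)²) = 1.8028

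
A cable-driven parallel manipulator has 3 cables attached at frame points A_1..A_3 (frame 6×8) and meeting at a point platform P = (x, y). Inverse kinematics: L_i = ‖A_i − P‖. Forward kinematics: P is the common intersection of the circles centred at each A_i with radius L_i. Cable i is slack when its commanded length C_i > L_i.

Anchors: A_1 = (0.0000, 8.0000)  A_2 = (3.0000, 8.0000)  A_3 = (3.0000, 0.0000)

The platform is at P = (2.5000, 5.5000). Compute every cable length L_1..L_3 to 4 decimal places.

cable 1: Δx=-2.5000, Δy=2.5000; L_1 = √(Δx²+Δy²) = 3.5355
cable 2: Δx=0.5000, Δy=2.5000; L_2 = √(Δx²+Δy²) = 2.5495
cable 3: Δx=0.5000, Δy=-5.5000; L_3 = √(Δx²+Δy²) = 5.5227

(3.5355, 2.5495, 5.5227)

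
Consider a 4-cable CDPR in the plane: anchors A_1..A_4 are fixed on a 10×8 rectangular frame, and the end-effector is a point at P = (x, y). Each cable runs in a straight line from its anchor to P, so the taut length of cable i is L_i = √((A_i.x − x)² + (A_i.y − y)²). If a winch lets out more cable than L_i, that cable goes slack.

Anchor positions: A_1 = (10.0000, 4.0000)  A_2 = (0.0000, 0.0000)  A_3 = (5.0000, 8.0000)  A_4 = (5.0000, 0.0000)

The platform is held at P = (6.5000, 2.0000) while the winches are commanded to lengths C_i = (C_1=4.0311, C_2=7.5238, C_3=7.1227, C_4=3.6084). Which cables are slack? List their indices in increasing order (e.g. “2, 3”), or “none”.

cable 1: L_1 = ‖A_1−P‖ = 4.0311;  C_1 = 4.0311 → taut
cable 2: L_2 = ‖A_2−P‖ = 6.8007;  C_2 = 7.5238 → slack
cable 3: L_3 = ‖A_3−P‖ = 6.1847;  C_3 = 7.1227 → slack
cable 4: L_4 = ‖A_4−P‖ = 2.5000;  C_4 = 3.6084 → slack

2, 3, 4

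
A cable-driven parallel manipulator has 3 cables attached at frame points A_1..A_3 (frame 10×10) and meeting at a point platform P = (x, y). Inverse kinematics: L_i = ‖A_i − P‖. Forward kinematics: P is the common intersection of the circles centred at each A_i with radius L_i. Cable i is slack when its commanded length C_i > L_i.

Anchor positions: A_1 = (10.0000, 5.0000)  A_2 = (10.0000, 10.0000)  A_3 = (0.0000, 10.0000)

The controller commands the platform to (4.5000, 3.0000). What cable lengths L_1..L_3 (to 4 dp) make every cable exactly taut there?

(5.8523, 8.9022, 8.3217)

L_1 = √((10.0000−4.5000)² + (5.0000−3.0000)²) = 5.8523
L_2 = √((10.0000−4.5000)² + (10.0000−3.0000)²) = 8.9022
L_3 = √((0.0000−4.5000)² + (10.0000−3.0000)²) = 8.3217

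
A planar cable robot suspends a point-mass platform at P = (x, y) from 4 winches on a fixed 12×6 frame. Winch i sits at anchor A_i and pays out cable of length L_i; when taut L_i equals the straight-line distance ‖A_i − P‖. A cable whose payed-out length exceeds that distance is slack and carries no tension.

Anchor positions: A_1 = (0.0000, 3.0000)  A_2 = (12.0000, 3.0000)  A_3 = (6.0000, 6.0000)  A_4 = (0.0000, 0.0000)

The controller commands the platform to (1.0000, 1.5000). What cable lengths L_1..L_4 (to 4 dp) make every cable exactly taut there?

(1.8028, 11.1018, 6.7268, 1.8028)

cable 1: Δx=-1.0000, Δy=1.5000; L_1 = √(Δx²+Δy²) = 1.8028
cable 2: Δx=11.0000, Δy=1.5000; L_2 = √(Δx²+Δy²) = 11.1018
cable 3: Δx=5.0000, Δy=4.5000; L_3 = √(Δx²+Δy²) = 6.7268
cable 4: Δx=-1.0000, Δy=-1.5000; L_4 = √(Δx²+Δy²) = 1.8028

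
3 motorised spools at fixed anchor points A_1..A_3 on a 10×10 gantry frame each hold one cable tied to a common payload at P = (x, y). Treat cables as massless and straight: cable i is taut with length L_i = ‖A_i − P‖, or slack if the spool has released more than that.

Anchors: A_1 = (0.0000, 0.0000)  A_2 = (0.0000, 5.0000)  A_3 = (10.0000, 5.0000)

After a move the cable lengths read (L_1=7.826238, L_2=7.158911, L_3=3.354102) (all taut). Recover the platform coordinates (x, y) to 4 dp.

circle eqns → linear via eq_j − eq_1; set k_j = A_j·A_j − L_j²
k_1 = 0.0000+0.0000−61.2500 = -61.2500
0.0000·x − 10.0000·y = k_1−k_2 = -35.0000
-20.0000·x − 10.0000·y = k_1−k_3 = -175.0000
solve first two rows → x=7.0000, y=3.5000

(7.0000, 3.5000)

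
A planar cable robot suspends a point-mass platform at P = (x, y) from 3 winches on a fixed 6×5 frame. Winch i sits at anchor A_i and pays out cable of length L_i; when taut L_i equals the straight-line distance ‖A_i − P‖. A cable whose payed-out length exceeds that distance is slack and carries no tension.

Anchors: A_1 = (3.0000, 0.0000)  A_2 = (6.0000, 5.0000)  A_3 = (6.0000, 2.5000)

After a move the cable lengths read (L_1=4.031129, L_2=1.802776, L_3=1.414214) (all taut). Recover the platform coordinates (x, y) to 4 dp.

expand ‖A_i−P‖²=L_i² and subtract eq 1 (q_i ≔ ‖A_i‖²−L_i²)
q_1 = 9.0000+0.0000−16.2500 = -7.2500
eq1−eq2 → [-6.0000  -10.0000]·P = -65.0000
eq1−eq3 → [-6.0000  -5.0000]·P = -47.5000
2×2 solve → P = (5.0000, 3.5000)

(5.0000, 3.5000)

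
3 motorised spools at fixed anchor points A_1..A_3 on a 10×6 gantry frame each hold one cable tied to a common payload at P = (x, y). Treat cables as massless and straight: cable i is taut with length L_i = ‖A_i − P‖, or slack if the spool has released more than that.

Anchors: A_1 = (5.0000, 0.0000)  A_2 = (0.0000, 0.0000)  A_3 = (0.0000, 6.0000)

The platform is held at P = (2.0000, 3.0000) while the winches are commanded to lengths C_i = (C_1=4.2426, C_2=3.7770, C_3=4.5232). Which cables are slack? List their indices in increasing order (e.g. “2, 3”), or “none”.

cable 1: L_1 = ‖A_1−P‖ = 4.2426;  C_1 = 4.2426 → taut
cable 2: L_2 = ‖A_2−P‖ = 3.6056;  C_2 = 3.7770 → slack
cable 3: L_3 = ‖A_3−P‖ = 3.6056;  C_3 = 4.5232 → slack

2, 3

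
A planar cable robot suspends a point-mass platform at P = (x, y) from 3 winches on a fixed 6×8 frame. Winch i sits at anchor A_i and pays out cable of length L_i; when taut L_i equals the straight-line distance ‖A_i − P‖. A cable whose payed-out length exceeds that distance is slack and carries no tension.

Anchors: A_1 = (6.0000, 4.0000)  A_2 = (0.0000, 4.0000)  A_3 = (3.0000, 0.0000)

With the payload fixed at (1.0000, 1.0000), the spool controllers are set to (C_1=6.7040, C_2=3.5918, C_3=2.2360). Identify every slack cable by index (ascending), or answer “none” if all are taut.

1, 2

cable 1: √((5.0000)²+(3.0000)²)=5.8310, C_1=6.7040: slack
cable 2: √((-1.0000)²+(3.0000)²)=3.1623, C_2=3.5918: slack
cable 3: √((2.0000)²+(-1.0000)²)=2.2361, C_3=2.2360: taut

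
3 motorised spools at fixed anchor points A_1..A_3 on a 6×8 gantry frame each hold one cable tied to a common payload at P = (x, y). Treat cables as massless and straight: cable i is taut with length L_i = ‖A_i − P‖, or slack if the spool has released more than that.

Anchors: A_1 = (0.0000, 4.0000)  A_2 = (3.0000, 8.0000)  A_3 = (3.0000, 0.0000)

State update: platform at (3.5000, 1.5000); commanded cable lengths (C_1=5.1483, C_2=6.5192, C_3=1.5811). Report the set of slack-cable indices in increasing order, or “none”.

i=1: geometric 4.3012 vs commanded 5.1483 ⇒ slack
i=2: geometric 6.5192 vs commanded 6.5192 ⇒ taut
i=3: geometric 1.5811 vs commanded 1.5811 ⇒ taut

1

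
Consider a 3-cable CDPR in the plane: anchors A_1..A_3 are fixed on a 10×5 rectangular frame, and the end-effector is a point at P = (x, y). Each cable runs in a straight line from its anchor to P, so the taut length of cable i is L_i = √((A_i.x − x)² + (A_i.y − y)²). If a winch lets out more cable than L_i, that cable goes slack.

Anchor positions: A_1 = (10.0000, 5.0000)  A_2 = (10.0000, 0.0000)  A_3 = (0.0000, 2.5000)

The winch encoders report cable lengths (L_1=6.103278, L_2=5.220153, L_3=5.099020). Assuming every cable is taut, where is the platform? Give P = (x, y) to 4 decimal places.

expand ‖A_i−P‖²=L_i² and subtract eq 1 (c_i ≔ ‖A_i‖²−L_i²)
c_1 = 100.0000+25.0000−37.2500 = 87.7500
eq1−eq2 → [0.0000  10.0000]·P = 15.0000
eq1−eq3 → [20.0000  5.0000]·P = 107.5000
2×2 solve → P = (5.0000, 1.5000)

(5.0000, 1.5000)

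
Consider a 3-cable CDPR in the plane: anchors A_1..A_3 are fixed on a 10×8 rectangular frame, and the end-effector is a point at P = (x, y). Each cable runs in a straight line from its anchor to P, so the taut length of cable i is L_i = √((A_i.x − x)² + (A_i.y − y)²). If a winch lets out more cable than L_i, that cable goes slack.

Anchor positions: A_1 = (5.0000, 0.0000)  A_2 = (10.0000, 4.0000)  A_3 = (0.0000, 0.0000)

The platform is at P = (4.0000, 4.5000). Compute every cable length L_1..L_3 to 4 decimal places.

L_1: Δ = A_1−P = (1.0000, -4.5000) → ‖Δ‖ = √21.2500 = 4.6098
L_2: Δ = A_2−P = (6.0000, -0.5000) → ‖Δ‖ = √36.2500 = 6.0208
L_3: Δ = A_3−P = (-4.0000, -4.5000) → ‖Δ‖ = √36.2500 = 6.0208

(4.6098, 6.0208, 6.0208)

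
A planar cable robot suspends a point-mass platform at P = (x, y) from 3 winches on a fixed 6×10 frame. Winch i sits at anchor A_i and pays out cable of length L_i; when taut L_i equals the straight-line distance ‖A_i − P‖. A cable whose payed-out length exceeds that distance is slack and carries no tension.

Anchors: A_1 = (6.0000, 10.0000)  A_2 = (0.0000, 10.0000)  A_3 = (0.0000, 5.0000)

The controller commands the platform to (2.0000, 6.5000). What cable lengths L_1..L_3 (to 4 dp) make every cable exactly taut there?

L_1: Δ = A_1−P = (4.0000, 3.5000) → ‖Δ‖ = √28.2500 = 5.3151
L_2: Δ = A_2−P = (-2.0000, 3.5000) → ‖Δ‖ = √16.2500 = 4.0311
L_3: Δ = A_3−P = (-2.0000, -1.5000) → ‖Δ‖ = √6.2500 = 2.5000

(5.3151, 4.0311, 2.5000)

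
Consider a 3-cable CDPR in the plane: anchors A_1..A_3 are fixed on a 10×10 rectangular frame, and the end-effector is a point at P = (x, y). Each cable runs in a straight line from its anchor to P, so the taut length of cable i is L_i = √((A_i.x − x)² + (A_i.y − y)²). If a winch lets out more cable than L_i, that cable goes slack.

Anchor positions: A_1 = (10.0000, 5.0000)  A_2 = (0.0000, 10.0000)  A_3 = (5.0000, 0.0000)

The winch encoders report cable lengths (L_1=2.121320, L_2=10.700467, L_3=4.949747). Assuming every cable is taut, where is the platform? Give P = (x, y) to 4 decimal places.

circle eqns → linear via eq_j − eq_1; set q_j = A_j·A_j − L_j²
q_1 = 100.0000+25.0000−4.5000 = 120.5000
20.0000·x − 10.0000·y = q_1−q_2 = 135.0000
10.0000·x + 10.0000·y = q_1−q_3 = 120.0000
solve first two rows → x=8.5000, y=3.5000

(8.5000, 3.5000)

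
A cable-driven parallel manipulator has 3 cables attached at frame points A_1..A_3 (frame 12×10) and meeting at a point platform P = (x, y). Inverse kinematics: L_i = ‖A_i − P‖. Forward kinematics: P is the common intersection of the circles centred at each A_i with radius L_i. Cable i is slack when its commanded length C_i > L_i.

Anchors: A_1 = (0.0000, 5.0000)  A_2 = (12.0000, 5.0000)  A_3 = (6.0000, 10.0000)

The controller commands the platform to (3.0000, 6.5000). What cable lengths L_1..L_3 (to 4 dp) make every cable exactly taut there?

(3.3541, 9.1241, 4.6098)

L_1: Δ = A_1−P = (-3.0000, -1.5000) → ‖Δ‖ = √11.2500 = 3.3541
L_2: Δ = A_2−P = (9.0000, -1.5000) → ‖Δ‖ = √83.2500 = 9.1241
L_3: Δ = A_3−P = (3.0000, 3.5000) → ‖Δ‖ = √21.2500 = 4.6098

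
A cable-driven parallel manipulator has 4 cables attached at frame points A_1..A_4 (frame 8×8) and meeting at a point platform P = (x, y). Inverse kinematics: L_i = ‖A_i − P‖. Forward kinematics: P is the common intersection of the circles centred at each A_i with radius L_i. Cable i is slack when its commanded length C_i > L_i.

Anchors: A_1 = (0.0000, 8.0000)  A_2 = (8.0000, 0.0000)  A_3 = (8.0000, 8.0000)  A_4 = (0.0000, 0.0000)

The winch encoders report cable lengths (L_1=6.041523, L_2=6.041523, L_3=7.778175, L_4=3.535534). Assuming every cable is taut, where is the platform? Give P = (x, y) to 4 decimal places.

(2.5000, 2.5000)

circle eqns → linear via eq_j − eq_1; set k_j = A_j·A_j − L_j²
k_1 = 0.0000+64.0000−36.5000 = 27.5000
-16.0000·x + 16.0000·y = k_1−k_2 = 0.0000
-16.0000·x + 0.0000·y = k_1−k_3 = -40.0000
0.0000·x + 16.0000·y = k_1−k_4 = 40.0000
solve first two rows → x=2.5000, y=2.5000
check cable 4: ‖A_4−P‖² = 12.5000 ≈ L_4² = 12.5000 ✓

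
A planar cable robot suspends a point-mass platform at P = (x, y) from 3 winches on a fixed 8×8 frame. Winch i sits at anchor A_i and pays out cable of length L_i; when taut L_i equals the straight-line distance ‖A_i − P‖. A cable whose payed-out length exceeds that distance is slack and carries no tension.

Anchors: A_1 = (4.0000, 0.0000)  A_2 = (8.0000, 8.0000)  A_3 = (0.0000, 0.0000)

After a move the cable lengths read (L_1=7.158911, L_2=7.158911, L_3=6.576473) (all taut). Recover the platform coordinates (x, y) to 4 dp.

(1.0000, 6.5000)

expand ‖A_i−P‖²=L_i² and subtract eq 1 (q_i ≔ ‖A_i‖²−L_i²)
q_1 = 16.0000+0.0000−51.2500 = -35.2500
eq1−eq2 → [-8.0000  -16.0000]·P = -112.0000
eq1−eq3 → [8.0000  0.0000]·P = 8.0000
2×2 solve → P = (1.0000, 6.5000)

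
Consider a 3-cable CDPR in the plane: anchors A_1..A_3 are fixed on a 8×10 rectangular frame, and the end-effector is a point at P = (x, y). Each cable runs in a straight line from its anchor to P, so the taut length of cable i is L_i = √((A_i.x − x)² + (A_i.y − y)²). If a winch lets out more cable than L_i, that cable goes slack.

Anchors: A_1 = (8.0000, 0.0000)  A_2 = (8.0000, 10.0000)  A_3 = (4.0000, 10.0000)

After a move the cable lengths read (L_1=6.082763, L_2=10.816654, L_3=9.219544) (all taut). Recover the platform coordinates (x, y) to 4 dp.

(2.0000, 1.0000)

circle eqns → linear via eq_j − eq_1; set k_j = A_j·A_j − L_j²
k_1 = 64.0000+0.0000−37.0000 = 27.0000
0.0000·x − 20.0000·y = k_1−k_2 = -20.0000
8.0000·x − 20.0000·y = k_1−k_3 = -4.0000
solve first two rows → x=2.0000, y=1.0000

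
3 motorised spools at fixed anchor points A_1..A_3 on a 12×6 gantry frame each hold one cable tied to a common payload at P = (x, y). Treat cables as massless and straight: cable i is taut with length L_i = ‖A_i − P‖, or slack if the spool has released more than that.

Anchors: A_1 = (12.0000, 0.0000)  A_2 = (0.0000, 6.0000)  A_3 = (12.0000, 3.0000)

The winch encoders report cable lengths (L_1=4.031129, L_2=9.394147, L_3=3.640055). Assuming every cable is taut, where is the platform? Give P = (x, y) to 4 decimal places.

each cable: (A_i−P)·(A_i−P) = L_i²; let q_i = ‖A_i‖²−L_i²
q_1 = 144.0000+0.0000−16.2500 = 127.7500
row 1: 24.0000x − 12.0000y = 180.0000  (q_2=-52.2500)
row 2: 0.0000x − 6.0000y = -12.0000  (q_3=139.7500)
Cramer on rows 1–2 → x = 8.5000, y = 2.0000

(8.5000, 2.0000)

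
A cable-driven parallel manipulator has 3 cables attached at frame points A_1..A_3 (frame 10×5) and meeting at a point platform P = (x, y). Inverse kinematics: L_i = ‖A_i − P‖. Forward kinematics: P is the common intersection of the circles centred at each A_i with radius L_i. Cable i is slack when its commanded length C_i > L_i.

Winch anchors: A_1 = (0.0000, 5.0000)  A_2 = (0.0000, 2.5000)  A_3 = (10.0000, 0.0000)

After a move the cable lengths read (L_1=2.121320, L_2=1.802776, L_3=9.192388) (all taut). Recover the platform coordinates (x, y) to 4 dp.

each cable: (A_i−P)·(A_i−P) = L_i²; let c_i = ‖A_i‖²−L_i²
c_1 = 0.0000+25.0000−4.5000 = 20.5000
row 1: 0.0000x + 5.0000y = 17.5000  (c_2=3.0000)
row 2: -20.0000x + 10.0000y = 5.0000  (c_3=15.5000)
Cramer on rows 1–2 → x = 1.5000, y = 3.5000

(1.5000, 3.5000)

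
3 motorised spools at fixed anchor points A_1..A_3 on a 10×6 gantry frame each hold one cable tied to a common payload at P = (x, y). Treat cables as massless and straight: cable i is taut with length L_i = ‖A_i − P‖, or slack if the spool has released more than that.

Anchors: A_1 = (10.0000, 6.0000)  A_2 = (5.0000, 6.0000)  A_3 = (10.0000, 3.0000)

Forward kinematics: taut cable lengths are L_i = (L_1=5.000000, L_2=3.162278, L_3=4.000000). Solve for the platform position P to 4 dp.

(6.0000, 3.0000)

expand ‖A_i−P‖²=L_i² and subtract eq 1 (c_i ≔ ‖A_i‖²−L_i²)
c_1 = 100.0000+36.0000−25.0000 = 111.0000
eq1−eq2 → [10.0000  0.0000]·P = 60.0000
eq1−eq3 → [0.0000  6.0000]·P = 18.0000
2×2 solve → P = (6.0000, 3.0000)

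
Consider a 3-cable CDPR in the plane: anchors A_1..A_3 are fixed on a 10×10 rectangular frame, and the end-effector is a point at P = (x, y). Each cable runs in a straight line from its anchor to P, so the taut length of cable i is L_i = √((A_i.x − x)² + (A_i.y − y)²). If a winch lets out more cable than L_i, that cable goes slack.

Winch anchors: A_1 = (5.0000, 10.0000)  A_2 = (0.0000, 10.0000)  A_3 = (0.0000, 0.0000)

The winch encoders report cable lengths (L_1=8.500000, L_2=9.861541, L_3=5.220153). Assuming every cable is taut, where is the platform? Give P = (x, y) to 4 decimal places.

expand ‖A_i−P‖²=L_i² and subtract eq 1 (q_i ≔ ‖A_i‖²−L_i²)
q_1 = 25.0000+100.0000−72.2500 = 52.7500
eq1−eq2 → [10.0000  0.0000]·P = 50.0000
eq1−eq3 → [10.0000  20.0000]·P = 80.0000
2×2 solve → P = (5.0000, 1.5000)

(5.0000, 1.5000)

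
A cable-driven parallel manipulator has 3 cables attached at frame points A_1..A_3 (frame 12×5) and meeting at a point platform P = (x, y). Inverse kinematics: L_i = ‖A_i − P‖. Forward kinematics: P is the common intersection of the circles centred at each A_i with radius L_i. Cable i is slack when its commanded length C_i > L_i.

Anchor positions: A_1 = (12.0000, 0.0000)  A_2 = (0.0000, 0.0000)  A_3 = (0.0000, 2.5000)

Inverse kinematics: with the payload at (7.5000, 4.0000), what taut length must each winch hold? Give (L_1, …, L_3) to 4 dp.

(6.0208, 8.5000, 7.6485)

cable 1: Δx=4.5000, Δy=-4.0000; L_1 = √(Δx²+Δy²) = 6.0208
cable 2: Δx=-7.5000, Δy=-4.0000; L_2 = √(Δx²+Δy²) = 8.5000
cable 3: Δx=-7.5000, Δy=-1.5000; L_3 = √(Δx²+Δy²) = 7.6485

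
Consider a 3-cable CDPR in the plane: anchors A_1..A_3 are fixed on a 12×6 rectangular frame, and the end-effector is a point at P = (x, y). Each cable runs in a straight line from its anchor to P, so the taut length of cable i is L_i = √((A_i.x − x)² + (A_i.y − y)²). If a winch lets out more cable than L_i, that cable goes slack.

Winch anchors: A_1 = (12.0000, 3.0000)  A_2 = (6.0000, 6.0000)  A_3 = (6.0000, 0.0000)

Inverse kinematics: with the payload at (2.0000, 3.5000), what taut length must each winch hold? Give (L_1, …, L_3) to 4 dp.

L_1 = √((12.0000−2.0000)² + (3.0000−3.5000)²) = 10.0125
L_2 = √((6.0000−2.0000)² + (6.0000−3.5000)²) = 4.7170
L_3 = √((6.0000−2.0000)² + (0.0000−3.5000)²) = 5.3151

(10.0125, 4.7170, 5.3151)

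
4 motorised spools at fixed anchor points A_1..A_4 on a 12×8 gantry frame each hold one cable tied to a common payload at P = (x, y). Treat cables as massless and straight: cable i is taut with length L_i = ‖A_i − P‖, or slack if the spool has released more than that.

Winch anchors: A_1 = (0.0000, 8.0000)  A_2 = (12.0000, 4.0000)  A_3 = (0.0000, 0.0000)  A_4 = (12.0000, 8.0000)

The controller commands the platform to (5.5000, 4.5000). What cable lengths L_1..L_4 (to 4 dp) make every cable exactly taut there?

(6.5192, 6.5192, 7.1063, 7.3824)

L_1: Δ = A_1−P = (-5.5000, 3.5000) → ‖Δ‖ = √42.5000 = 6.5192
L_2: Δ = A_2−P = (6.5000, -0.5000) → ‖Δ‖ = √42.5000 = 6.5192
L_3: Δ = A_3−P = (-5.5000, -4.5000) → ‖Δ‖ = √50.5000 = 7.1063
L_4: Δ = A_4−P = (6.5000, 3.5000) → ‖Δ‖ = √54.5000 = 7.3824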